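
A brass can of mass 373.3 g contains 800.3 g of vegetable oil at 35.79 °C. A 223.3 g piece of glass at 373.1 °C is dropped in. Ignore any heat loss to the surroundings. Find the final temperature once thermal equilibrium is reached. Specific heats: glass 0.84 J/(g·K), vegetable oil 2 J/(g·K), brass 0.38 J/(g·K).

T_f ≈ 68.6 °C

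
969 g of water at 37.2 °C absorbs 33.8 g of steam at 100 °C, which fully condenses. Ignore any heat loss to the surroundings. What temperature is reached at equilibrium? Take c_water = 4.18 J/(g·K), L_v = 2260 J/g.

T_f ≈ 57.5 °C

Conservation of energy gives ΣQ = 0:
condense steam: −33.8·2260 = −76388
  condensed water 100 °C→T: 141.28(T − 100)
  water warms: 969·4.18·(T − 37.2) = 4050.4(T − 37.2)
4191.7 T = 76388 + 14128 + 150676 = 241192
T ≈ 57.54 °C — below 100 °C, confirming all the steam condensed.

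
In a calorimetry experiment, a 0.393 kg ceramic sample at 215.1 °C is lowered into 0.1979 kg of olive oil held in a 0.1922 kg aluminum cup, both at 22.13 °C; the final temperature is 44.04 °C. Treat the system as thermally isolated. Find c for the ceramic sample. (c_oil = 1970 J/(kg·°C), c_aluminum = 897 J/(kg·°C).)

c ≈ 183 J/(kg·°C)

Setting the total heat transfer to zero:
0.393·c·(44.04 − 215.1) + 0.1979·1970·(44.04 − 22.13) + 0.1922·897·(44.04 − 22.13) = 0
-67.23 c = -12319
c = -12319/-67.23 ≈ 183.2 J/(kg·°C)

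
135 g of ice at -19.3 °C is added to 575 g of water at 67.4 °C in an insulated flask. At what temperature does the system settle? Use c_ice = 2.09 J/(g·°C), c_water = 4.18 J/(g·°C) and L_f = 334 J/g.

T_f ≈ 37.6 °C

Energy balance with sensible and latent terms:
ice -19.3→0 °C: 135×2.09×19.3 = 5445.5
  latent heat to melt: 135×334 = 45090
  meltwater 0→T: 135×4.18×T = 564.3 T
  water cools: 575×4.18×(T − 67.4) = 2403.5(T − 67.4)
2967.8 T = 161996 − 50535 = 111460
T ≈ 37.56 °C (positive, so assuming full melt was valid).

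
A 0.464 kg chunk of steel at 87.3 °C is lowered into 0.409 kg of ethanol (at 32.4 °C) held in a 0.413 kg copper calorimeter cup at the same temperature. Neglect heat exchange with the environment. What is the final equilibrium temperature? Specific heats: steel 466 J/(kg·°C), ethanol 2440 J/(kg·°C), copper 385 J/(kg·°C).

T_f ≈ 41.0 °C

T_f is the heat-capacity-weighted average of the initial temperatures:
T_f = (216.22·87.3 + 997.96·32.4 + 159·32.4) / (216.22 + 997.96 + 159)
    = 56362 / 1373.2 ≈ 41.04 °C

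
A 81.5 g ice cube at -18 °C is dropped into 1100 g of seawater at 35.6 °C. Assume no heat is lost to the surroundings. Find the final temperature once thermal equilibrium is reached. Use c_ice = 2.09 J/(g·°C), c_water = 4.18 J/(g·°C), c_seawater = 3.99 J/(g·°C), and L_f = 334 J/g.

T_f ≈ 26.6 °C

Taking heat into each body as positive, Σ m c ΔT = 0:
ice -18→0 °C: 81.5×2.09×18 = 3066; fusion: m_ice L_f = 81.5×334 = 27221; warm the meltwater: 340.67 T; seawater cools: 1100×3.99×(T − 35.6) = 4389(T − 35.6)
4729.7 T = 156248 − 30287 = 125961
T ≈ 26.63 °C (positive, so assuming full melt was valid).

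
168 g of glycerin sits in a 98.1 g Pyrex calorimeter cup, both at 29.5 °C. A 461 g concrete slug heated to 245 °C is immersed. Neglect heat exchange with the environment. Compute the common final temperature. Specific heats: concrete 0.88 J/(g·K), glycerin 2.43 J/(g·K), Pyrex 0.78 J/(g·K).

T_f ≈ 127.7 °C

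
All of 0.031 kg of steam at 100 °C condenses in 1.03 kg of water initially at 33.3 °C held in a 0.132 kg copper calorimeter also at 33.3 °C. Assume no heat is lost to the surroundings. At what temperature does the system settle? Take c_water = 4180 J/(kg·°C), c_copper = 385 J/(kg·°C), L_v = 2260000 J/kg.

T_f ≈ 50.8 °C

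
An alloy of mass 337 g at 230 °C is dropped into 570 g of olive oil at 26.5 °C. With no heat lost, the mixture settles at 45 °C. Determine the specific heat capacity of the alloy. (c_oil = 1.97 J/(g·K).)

m_s c (T_s − T_f) = m_oil c_oil (T_f − T_0):
337·c·(230 − 45) = 570·1.97·(45 − 26.5)
62345 c = 20774  ⇒  c ≈ 0.3332 J/(g·K)

c ≈ 0.333 J/(g·K)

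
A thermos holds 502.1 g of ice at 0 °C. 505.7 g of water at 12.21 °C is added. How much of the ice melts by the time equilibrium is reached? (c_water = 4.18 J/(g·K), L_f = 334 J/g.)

Heat available from the water dropping to 0 °C: 505.7·4.18·12.21 = 25810 J.
Fully melting the ice requires m_ice L_f = 502.1·334 = 167701 J.
That's not enough to melt it all — equilibrium is at 0 °C with ice remaining.
m_melt = 25810 / L_f = 77.27 g.

m_melted ≈ 77.3 g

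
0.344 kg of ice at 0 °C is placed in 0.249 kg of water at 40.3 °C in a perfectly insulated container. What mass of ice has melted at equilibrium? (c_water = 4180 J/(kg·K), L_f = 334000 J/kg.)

m_melted ≈ 0.126 kg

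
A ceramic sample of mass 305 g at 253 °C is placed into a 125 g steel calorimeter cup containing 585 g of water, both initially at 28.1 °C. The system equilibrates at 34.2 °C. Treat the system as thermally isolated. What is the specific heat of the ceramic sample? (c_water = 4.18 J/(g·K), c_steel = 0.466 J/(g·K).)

Net heat exchanged in the isolated system is zero:
305×c×(34.2 − 253) + 585×4.18×(34.2 − 28.1) + 125×0.466×(34.2 − 28.1) = 0
-66734 c = -15272
c = -15272/-66734 ≈ 0.2288 J/(g·K)

c ≈ 0.229 J/(g·K)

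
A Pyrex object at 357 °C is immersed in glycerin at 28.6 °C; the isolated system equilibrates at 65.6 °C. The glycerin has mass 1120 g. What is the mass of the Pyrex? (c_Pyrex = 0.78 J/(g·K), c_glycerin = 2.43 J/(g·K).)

m ≈ 443 g

Setting the total heat transfer to zero:
m×0.78×(65.6 − 357) + 1120×2.43×(65.6 − 28.6) = 0
-227.29 m = -100699
m = -100699/-227.29 ≈ 443 g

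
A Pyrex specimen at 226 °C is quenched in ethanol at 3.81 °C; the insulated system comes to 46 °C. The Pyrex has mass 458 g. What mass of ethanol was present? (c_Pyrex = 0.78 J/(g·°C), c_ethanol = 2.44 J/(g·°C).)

m ≈ 625 g

Energy conservation, ΣQ = 0:
458×0.78×(46 − 226) + m×2.44×(46 − 3.81) = 0
102.94 m = 64303
m = 64303/102.94 ≈ 624.6 g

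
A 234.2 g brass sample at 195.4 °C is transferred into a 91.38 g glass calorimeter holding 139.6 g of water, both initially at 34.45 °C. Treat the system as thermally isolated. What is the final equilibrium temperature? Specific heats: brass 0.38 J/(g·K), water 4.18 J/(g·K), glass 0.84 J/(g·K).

Heat gained plus heat lost sum to zero:
234.2*0.38*(T − 195.4) + 139.6*4.18*(T − 34.45) + 91.38*0.84*(T − 34.45) = 0
89(T − 195.4) + 583.53(T − 34.45) + 76.76(T − 34.45) = 0
(89 + 583.53 + 76.76) T = 89*195.4 + 583.53*34.45 + 76.76*34.45
T = 40137 / 749.28 = 53.6 °C

T_f ≈ 53.6 °C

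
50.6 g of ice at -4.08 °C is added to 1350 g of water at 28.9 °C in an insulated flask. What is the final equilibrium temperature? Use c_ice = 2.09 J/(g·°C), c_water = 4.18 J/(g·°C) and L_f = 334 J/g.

T_f ≈ 24.9 °C

Sum of m c ΔT and latent-heat terms is zero:
warm ice to 0 °C: 50.6·2.09·(0 − (-4.08)) = 431.48
  melt ice: 50.6·334 = 16900
  warm the meltwater: 211.51 T
  water cools: 1350·4.18·(T − 28.9) = 5643(T − 28.9)
5854.5 T = 163083 − 17332 = 145751
T ≈ 24.90 °C — above 0 °C, consistent with complete melting.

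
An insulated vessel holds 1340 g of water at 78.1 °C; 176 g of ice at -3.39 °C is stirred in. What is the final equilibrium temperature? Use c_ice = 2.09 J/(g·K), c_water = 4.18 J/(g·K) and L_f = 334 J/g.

T_f ≈ 59.6 °C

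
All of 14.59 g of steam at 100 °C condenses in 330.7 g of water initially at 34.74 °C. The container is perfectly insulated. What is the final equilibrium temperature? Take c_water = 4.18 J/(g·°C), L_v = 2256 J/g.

T_f ≈ 60.3 °C

Setting the total heat transfer to zero:
condense steam: −14.59×2256 = −32915
  condensate cools 100→T: 14.59×4.18×(T − 100) = 60.99(T − 100)
  original water: 1382.3(T − 34.74)
1443.3 T = 32915 + 6098.6 + 48022 = 87036
T ≈ 60.30 °C, under the boiling point, so the assumption holds.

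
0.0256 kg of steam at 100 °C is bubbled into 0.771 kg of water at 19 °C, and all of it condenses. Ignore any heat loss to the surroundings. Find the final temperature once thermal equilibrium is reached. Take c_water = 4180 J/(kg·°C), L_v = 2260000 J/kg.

Energy balance with sensible and latent terms:
steam→water at 100 °C releases m L_v = 0.0256·2260000 = 57856; condensed water 100 °C→T: 107.01(T − 100); water warms: 0.771·4180·(T − 19) = 3222.8(T − 19)
3329.8 T = 57856 + 10701 + 61233 = 129790
T ≈ 38.98 °C (< 100 °C, so full condensation is consistent).

T_f ≈ 39.0 °C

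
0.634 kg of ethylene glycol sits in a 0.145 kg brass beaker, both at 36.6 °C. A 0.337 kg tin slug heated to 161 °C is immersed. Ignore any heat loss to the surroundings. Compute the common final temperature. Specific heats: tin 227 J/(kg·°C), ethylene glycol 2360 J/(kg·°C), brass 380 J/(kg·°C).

T_f ≈ 42.4 °C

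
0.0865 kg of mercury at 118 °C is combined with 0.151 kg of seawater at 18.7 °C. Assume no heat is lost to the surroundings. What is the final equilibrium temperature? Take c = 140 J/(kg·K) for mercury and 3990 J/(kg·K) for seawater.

T_f ≈ 20.7 °C

Conservation of energy gives ΣQ = 0:
0.0865×140×(T − 118) + 0.151×3990×(T − 18.7) = 0
(12.11 + 602.49) T = 12.11×118 + 602.49×18.7
T = 12696 / 614.6 = 20.7 °C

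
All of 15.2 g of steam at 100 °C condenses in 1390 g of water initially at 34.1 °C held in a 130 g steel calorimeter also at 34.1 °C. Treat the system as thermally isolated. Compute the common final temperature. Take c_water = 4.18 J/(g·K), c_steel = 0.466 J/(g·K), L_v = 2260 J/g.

T_f ≈ 40.6 °C

Energy conservation, ΣQ = 0:
steam→water at 100 °C releases m L_v = 15.2·2260 = 34352; condensate cools 100→T: 15.2·4.18·(T − 100) = 63.54(T − 100); original water: 5810.2(T − 34.1); cup: 60.58(T − 34.1)
5934.3 T = 34352 + 6353.6 + 200194 = 240899
T ≈ 40.59 °C (< 100 °C, so full condensation is consistent).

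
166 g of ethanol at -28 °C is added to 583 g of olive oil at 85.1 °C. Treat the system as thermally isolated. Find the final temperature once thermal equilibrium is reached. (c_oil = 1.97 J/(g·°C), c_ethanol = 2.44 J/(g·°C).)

T_f ≈ 55.6 °C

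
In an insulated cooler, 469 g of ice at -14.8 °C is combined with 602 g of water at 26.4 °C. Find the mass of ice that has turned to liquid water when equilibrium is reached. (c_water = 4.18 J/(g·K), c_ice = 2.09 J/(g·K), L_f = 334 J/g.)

m_melted ≈ 155 g

Heat available from the water dropping to 0 °C: 602×4.18×26.4 = 66432 J.
Of that, 469×2.09×14.8 = 14507 J goes to bring the ice to 0 °C, leaving 51925 J.
Fully melting the ice requires m_ice L_f = 469×334 = 156646 J.
Since 51925 < 156646 J, not all the ice melts; equilibrium is at 0 °C.
Mass melted = 51925/334 ≈ 155.5 g.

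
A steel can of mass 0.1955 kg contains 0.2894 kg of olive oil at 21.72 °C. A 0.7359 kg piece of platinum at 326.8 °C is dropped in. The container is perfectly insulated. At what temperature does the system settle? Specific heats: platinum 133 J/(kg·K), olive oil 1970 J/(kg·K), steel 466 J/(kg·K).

T_f ≈ 61.1 °C

Taking heat into each body as positive, Σ m c ΔT = 0:
0.7359*133*(T − 326.8) + 0.2894*1970*(T − 21.72) + 0.1955*466*(T − 21.72) = 0
(97.87 + 570.12 + 91.1) T = 97.87*326.8 + 570.12*21.72 + 91.1*21.72
T ≈ 61.06 °C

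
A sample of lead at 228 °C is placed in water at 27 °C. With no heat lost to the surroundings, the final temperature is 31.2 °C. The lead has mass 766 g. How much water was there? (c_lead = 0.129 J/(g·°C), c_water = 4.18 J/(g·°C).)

m ≈ 1110 g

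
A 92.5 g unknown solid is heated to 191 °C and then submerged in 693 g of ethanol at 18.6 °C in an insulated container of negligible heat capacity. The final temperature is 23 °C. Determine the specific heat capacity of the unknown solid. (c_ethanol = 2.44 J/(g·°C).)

m_s c (T_s − T_f) = m_ethanol c_ethanol (T_f − T_0):
92.5×c×(191 − 23) = 693×2.44×(23 − 18.6)
15540 c = 7440  ⇒  c ≈ 0.4788 J/(g·°C)

c ≈ 0.479 J/(g·°C)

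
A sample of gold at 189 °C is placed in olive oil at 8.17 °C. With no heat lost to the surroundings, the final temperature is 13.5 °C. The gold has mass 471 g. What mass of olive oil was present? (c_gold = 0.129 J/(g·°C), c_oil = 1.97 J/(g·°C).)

Let T be the final temperature. ΣQ_i = 0:
471·0.129·(13.5 − 189) + m·1.97·(13.5 − 8.17) = 0
10.5 m = 10663
m = 10663/10.5 ≈ 1016 g

m ≈ 1020 g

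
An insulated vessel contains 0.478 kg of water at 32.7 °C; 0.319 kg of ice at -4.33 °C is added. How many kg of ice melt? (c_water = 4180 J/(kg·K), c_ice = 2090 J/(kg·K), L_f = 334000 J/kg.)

Water can give up m c ΔT = 0.478·4180·32.7 = 65336 J before reaching 0 °C.
Warming the ice to 0 °C takes 0.319·2090·4.33 = 2886.9 J, leaving 62449 J for melting.
To melt every bit of ice: 0.319·334000 = 106546 J.
62449 J < 106546 J, so only part of the ice melts and the system sits at 0 °C.
Mass melted = 62449/334000 ≈ 0.187 kg.

m_melted ≈ 0.187 kg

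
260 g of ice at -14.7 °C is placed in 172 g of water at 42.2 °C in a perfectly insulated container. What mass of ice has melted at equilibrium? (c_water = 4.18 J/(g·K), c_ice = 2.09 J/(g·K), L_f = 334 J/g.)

m_melted ≈ 66.9 g

Cooling the water to 0 °C releases 172×4.18×42.2 = 30340 J.
Warming the ice to 0 °C takes 260×2.09×14.7 = 7988 J, leaving 22352 J for melting.
Fully melting the ice requires m_ice L_f = 260×334 = 86840 J.
Since 22352 < 86840 J, not all the ice melts; equilibrium is at 0 °C.
m_melted×334 = 22352  ⇒  m_melted ≈ 66.92 g.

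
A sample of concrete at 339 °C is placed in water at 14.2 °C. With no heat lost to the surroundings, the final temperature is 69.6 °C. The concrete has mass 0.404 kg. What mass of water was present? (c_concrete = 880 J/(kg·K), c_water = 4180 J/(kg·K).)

Heat lost by the concrete = heat gained by the water:
0.404·880·(339 − 69.6) = m·4180·(69.6 − 14.2)
231572 m = 95777  ⇒  m ≈ 0.4136 kg

m ≈ 0.414 kg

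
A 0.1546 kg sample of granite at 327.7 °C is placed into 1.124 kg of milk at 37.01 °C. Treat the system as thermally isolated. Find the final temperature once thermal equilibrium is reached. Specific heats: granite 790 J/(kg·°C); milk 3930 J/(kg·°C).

T_f ≈ 44.8 °C

T_f is the heat-capacity-weighted average of the initial temperatures:
T_f = (122.13×327.7 + 4417.3×37.01) / (122.13 + 4417.3)
    = 203508 / 4539.5 ≈ 44.83 °C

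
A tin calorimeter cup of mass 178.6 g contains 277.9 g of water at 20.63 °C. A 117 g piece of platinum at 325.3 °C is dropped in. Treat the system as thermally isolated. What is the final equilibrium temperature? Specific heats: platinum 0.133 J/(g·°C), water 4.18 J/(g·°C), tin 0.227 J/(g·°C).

Net heat exchanged in the isolated system is zero:
117×0.133×(T − 325.3) + 277.9×4.18×(T − 20.63) + 178.6×0.227×(T − 20.63) = 0
1217.7 T = 29863
T = 29863/1217.7 ≈ 24.52 °C

T_f ≈ 24.5 °C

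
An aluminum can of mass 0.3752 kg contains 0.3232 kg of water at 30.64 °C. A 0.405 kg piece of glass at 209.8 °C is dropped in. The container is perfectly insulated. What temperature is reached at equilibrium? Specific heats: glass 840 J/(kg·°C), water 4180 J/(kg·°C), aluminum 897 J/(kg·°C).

Energy conservation, ΣQ = 0:
0.405·840·(T − 209.8) + 0.3232·4180·(T − 30.64) + 0.3752·897·(T − 30.64) = 0
2027.7 T = 123080
T = 123080 / 2027.7 = 60.7 °C

T_f ≈ 60.7 °C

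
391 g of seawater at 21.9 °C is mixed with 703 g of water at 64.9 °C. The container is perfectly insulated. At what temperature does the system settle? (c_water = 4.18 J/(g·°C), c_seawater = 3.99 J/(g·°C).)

With ΣQ=0 the equilibrium temperature is the m·c-weighted mean:
T_f = (2938.5·64.9 + 1560.1·21.9) / (2938.5 + 1560.1)
    = 224877 / 4498.6 ≈ 49.99 °C

T_f ≈ 50.0 °C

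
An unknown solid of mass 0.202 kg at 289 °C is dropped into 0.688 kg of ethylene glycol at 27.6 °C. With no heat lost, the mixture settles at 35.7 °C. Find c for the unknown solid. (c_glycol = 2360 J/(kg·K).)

c ≈ 257 J/(kg·K)

Heat lost by the unknown solid = heat gained by the glycol:
0.202×c×(289 − 35.7) = 0.688×2360×(35.7 − 27.6)
51.17 c = 13152  ⇒  c ≈ 257 J/(kg·K)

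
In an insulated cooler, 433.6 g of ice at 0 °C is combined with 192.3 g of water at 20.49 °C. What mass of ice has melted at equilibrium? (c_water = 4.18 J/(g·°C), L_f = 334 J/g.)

m_melted ≈ 49.3 g

Cooling the water to 0 °C releases 192.3·4.18·20.49 = 16470 J.
To melt every bit of ice: 433.6·334 = 144822 J.
That's not enough to melt it all — equilibrium is at 0 °C with ice remaining.
m_melt = 16470 / L_f = 49.31 g.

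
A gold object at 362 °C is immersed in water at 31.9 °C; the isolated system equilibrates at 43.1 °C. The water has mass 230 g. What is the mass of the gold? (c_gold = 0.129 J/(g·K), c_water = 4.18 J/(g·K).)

|Q_gold| = |Q_water|:
m×0.129×(362 − 43.1) = 230×4.18×(43.1 − 31.9)
41.14 m = 10768  ⇒  m ≈ 261.7 g

m ≈ 262 g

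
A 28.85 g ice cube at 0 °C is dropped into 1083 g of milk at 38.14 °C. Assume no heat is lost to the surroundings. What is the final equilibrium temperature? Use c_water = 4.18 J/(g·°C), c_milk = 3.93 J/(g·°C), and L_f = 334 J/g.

T_f ≈ 34.9 °C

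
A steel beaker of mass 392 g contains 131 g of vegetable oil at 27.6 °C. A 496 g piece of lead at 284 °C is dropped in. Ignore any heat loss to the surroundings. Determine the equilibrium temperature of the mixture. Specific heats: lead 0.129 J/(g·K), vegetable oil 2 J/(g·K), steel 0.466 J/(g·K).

Setting the total heat transfer to zero:
496×0.129×(T − 284) + 131×2×(T − 27.6) + 392×0.466×(T − 27.6) = 0
63.98(T − 284) + 262(T − 27.6) + 182.67(T − 27.6) = 0
(63.98 + 262 + 182.67) T = 63.98×284 + 262×27.6 + 182.67×27.6
T ≈ 59.85 °C

T_f ≈ 59.9 °C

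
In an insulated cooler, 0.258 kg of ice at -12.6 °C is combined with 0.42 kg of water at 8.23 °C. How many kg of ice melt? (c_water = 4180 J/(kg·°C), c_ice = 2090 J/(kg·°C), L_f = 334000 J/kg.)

m_melted ≈ 0.0229 kg

Heat available from the water dropping to 0 °C: 0.42·4180·8.23 = 14449 J.
Warming the ice to 0 °C takes 0.258·2090·12.6 = 6794.2 J, leaving 7654.4 J for melting.
Fully melting the ice requires m_ice L_f = 0.258·334000 = 86172 J.
7654.4 J < 86172 J, so only part of the ice melts and the system sits at 0 °C.
m_melted·334000 = 7654.4  ⇒  m_melted ≈ 0.02292 kg.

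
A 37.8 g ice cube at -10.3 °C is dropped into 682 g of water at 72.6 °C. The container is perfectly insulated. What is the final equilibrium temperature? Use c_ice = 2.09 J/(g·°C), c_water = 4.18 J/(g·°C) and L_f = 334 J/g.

T_f ≈ 64.3 °C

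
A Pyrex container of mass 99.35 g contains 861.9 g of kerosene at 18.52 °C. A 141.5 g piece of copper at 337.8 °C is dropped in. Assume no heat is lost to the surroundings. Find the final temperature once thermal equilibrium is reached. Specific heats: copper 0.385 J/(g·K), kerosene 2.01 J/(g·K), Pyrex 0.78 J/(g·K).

With ΣQ=0 the equilibrium temperature is the m·c-weighted mean:
T_f = (54.48×337.8 + 1732.4×18.52 + 77.49×18.52) / (54.48 + 1732.4 + 77.49)
    = 51922 / 1864.4 ≈ 27.85 °C

T_f ≈ 27.8 °C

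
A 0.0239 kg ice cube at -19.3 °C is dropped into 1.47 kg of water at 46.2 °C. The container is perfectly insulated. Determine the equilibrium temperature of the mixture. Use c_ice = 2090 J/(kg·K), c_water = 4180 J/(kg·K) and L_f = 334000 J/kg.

T_f ≈ 44.0 °C

Sum of m c ΔT and latent-heat terms is zero:
ice -19.3→0 °C: 0.0239·2090·19.3 = 964.05
  melt ice: 0.0239·334000 = 7982.6
  warm the meltwater: 99.9 T
  water cools: 1.47·4180·(T − 46.2) = 6144.6(T − 46.2)
6244.5 T = 283881 − 8946.7 = 274934
T ≈ 44.03 °C — above 0 °C, consistent with complete melting.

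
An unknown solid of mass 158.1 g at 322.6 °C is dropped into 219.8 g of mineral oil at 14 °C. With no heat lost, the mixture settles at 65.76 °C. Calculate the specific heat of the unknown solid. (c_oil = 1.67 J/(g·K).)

c ≈ 0.468 J/(g·K)

Net heat exchanged in the isolated system is zero:
158.1·c·(65.76 − 322.6) + 219.8·1.67·(65.76 − 14) = 0
-40606 c = -18999
c = -18999/-40606 ≈ 0.4679 J/(g·K)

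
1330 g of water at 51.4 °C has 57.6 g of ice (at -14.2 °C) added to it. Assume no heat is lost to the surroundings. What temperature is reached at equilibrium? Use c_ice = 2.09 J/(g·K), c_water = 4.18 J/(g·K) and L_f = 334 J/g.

T_f ≈ 45.7 °C

Let T be the final temperature. ΣQ_i = 0:
ice -14.2→0 °C: 57.6×2.09×14.2 = 1709.5; melt ice: 57.6×334 = 19238; warm the meltwater: 240.77 T; water cools: 1330×4.18×(T − 51.4) = 5559.4(T − 51.4)
5800.2 T = 285753 − 20948 = 264805
T ≈ 45.65 °C — above 0 °C, consistent with complete melting.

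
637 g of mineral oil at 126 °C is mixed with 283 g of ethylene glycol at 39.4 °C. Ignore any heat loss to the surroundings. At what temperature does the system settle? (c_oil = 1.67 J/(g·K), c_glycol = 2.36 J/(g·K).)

T_f ≈ 92.6 °C

Conservation of energy gives ΣQ = 0:
637×1.67×(T − 126) + 283×2.36×(T − 39.4) = 0
1063.8(T − 126) + 667.88(T − 39.4) = 0
1731.7 T = 160352
T = 160352 / 1731.7 = 92.6 °C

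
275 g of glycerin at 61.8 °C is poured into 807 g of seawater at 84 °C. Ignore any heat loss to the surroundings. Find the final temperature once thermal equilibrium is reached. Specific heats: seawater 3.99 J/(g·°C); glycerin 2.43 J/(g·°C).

T_f ≈ 80.2 °C

Heat lost by the seawater equals heat gained by the glycerin:
807*3.99*(84 − T) = 275*2.43*(T − 61.8)
3219.9(84 − T) = 668.25(T − 61.8)
3888.2 T = 311772  ⇒  T ≈ 80.18 °C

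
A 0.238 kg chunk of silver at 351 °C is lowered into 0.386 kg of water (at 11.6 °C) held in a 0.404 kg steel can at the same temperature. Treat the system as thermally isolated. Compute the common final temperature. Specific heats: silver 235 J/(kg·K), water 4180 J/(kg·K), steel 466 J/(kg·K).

T_f ≈ 21.8 °C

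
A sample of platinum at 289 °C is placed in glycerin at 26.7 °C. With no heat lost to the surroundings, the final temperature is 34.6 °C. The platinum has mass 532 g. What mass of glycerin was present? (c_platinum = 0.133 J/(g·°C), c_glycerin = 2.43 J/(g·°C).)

m ≈ 938 g

Heat lost by the platinum = heat gained by the glycerin:
532×0.133×(289 − 34.6) = m×2.43×(34.6 − 26.7)
19.2 m = 18000  ⇒  m ≈ 937.7 g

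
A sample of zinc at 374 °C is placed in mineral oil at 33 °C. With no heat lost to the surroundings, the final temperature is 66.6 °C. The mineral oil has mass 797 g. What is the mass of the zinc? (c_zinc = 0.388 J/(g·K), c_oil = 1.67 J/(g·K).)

Let T be the final temperature. ΣQ_i = 0:
m×0.388×(66.6 − 374) + 797×1.67×(66.6 − 33) = 0
-119.27 m = -44721
m = -44721/-119.27 ≈ 375 g

m ≈ 375 g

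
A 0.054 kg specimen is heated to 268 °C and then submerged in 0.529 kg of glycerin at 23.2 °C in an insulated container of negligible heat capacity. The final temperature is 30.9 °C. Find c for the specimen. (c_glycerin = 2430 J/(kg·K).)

Net heat exchanged in the isolated system is zero:
0.054×c×(30.9 − 268) + 0.529×2430×(30.9 − 23.2) = 0
-12.8 c = -9898.1
c = -9898.1/-12.8 ≈ 773.1 J/(kg·K)

c ≈ 773 J/(kg·K)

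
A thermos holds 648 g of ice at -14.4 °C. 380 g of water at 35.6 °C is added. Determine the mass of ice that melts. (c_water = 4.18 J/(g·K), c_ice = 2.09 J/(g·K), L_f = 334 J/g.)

Water can give up m c ΔT = 380·4.18·35.6 = 56547 J before reaching 0 °C.
Warming the ice to 0 °C takes 648·2.09·14.4 = 19502 J, leaving 37045 J for melting.
Fully melting the ice requires m_ice L_f = 648·334 = 216432 J.
Since 37045 < 216432 J, not all the ice melts; equilibrium is at 0 °C.
m_melted·334 = 37045  ⇒  m_melted ≈ 110.9 g.

m_melted ≈ 111 g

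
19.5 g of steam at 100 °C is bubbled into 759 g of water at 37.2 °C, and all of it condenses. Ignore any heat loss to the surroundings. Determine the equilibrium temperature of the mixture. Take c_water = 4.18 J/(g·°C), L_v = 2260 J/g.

Energy conservation, ΣQ = 0:
steam→water at 100 °C releases m L_v = 19.5×2260 = 44070
  condensate cools 100→T: 19.5×4.18×(T − 100) = 81.51(T − 100)
  water warms: 759×4.18×(T − 37.2) = 3172.6(T − 37.2)
3254.1 T = 44070 + 8151 + 118021 = 170242
T ≈ 52.32 °C — below 100 °C, confirming all the steam condensed.

T_f ≈ 52.3 °C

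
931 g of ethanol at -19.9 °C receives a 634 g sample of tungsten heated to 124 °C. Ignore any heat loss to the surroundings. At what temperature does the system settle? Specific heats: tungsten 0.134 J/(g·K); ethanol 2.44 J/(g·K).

Energy conservation, ΣQ = 0:
634×0.134×(T − 124) + 931×2.44×(T − (-19.9)) = 0
(84.96 + 2271.6) T = 84.96×124 + 2271.6×(-19.9)
T = -34671/2356.6 ≈ -14.71 °C

T_f ≈ -14.7 °C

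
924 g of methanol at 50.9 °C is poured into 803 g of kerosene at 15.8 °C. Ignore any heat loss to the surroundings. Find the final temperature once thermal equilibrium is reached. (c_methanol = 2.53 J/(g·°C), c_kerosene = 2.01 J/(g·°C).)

Conservation of energy gives ΣQ = 0:
924·2.53·(T − 50.9) + 803·2.01·(T − 15.8) = 0
(2337.7 + 1614) T = 2337.7·50.9 + 1614·15.8
T = 144492 / 3951.7 = 36.6 °C

T_f ≈ 36.6 °C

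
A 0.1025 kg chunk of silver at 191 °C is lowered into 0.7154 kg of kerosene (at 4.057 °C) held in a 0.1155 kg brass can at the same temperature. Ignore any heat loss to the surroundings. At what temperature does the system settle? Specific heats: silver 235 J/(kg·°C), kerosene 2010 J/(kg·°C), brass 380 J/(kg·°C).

T_f ≈ 7.0 °C

Let T be the final temperature. ΣQ_i = 0:
0.1025*235*(T − 191) + 0.7154*2010*(T − 4.057) + 0.1155*380*(T − 4.057) = 0
24.09(T − 191) + 1438(T − 4.057) + 43.89(T − 4.057) = 0
(24.09 + 1438 + 43.89) T = 24.09*191 + 1438*4.057 + 43.89*4.057
T = 10613 / 1505.9 = 7.05 °C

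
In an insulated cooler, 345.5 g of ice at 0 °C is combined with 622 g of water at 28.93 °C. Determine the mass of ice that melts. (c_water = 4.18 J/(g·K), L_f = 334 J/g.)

m_melted ≈ 225 g

Cooling the water to 0 °C releases 622·4.18·28.93 = 75217 J.
Melting all 345.5 g of ice would need 345.5·334 = 115397 J.
75217 J < 115397 J, so only part of the ice melts and the system sits at 0 °C.
m_melt = 75217 / L_f = 225.2 g.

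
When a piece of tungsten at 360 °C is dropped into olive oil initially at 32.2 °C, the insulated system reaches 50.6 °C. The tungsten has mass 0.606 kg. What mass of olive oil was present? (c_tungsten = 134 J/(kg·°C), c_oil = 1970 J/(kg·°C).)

m ≈ 0.693 kg

Let T be the final temperature. ΣQ_i = 0:
0.606×134×(50.6 − 360) + m×1970×(50.6 − 32.2) = 0
36248 m = 25125
m = 25125/36248 ≈ 0.6931 kg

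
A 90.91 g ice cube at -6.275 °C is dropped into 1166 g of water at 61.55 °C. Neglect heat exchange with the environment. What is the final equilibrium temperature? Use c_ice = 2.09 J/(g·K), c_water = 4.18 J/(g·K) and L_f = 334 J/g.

T_f ≈ 51.1 °C

Setting the total heat transfer to zero:
ice -6.275→0 °C: 90.91·2.09·6.275 = 1192.3; melt ice: 90.91·334 = 30364; meltwater 0→T: 90.91·4.18·T = 380 T; water cools: 1166·4.18·(T − 61.55) = 4873.9(T − 61.55)
5253.9 T = 299987 − 31556 = 268431
T ≈ 51.09 °C (positive, so assuming full melt was valid).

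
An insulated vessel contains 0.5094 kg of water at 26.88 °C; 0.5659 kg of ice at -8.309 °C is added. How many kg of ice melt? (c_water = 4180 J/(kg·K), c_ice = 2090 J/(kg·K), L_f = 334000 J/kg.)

m_melted ≈ 0.142 kg

Cooling the water to 0 °C releases 0.5094×4180×26.88 = 57235 J.
Of that, 0.5659×2090×8.309 = 9827.3 J goes to bring the ice to 0 °C, leaving 47408 J.
Melting all 0.5659 kg of ice would need 0.5659×334000 = 189011 J.
Since 47408 < 189011 J, not all the ice melts; equilibrium is at 0 °C.
Mass melted = 47408/334000 ≈ 0.1419 kg.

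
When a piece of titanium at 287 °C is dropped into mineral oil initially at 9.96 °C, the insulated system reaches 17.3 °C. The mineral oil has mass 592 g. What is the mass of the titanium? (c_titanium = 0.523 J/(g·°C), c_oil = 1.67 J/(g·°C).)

m ≈ 51.4 g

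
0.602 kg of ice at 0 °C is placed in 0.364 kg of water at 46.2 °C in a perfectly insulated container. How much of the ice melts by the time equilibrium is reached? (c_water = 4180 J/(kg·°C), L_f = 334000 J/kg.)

m_melted ≈ 0.21 kg

Water can give up m c ΔT = 0.364·4180·46.2 = 70294 J before reaching 0 °C.
Fully melting the ice requires m_ice L_f = 0.602·334000 = 201068 J.
70294 J < 201068 J, so only part of the ice melts and the system sits at 0 °C.
m_melt = 70294 / L_f = 0.2105 kg.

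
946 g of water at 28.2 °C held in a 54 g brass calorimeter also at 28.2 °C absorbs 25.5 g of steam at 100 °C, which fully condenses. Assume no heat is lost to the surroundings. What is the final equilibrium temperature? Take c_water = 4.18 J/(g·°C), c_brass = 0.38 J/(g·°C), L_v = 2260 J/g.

T_f ≈ 44.2 °C

Setting the total heat transfer to zero:
condense steam: −25.5·2260 = −57630; condensate cools 100→T: 25.5·4.18·(T − 100) = 106.59(T − 100); original water: 3954.3(T − 28.2); cup: 20.52(T − 28.2)
4081.4 T = 57630 + 10659 + 112089 = 180378
T ≈ 44.20 °C — below 100 °C, confirming all the steam condensed.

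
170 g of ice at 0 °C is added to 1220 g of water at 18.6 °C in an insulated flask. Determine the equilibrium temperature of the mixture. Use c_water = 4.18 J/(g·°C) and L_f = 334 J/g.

T_f ≈ 6.6 °C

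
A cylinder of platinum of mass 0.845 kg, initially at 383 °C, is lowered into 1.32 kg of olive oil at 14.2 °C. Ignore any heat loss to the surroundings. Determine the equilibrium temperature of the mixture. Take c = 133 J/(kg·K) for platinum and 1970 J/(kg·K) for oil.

Setting the total heat transfer to zero:
0.845·133·(T − 383) + 1.32·1970·(T − 14.2) = 0
112.38(T − 383) + 2600.4(T − 14.2) = 0
(112.38 + 2600.4) T = 112.38·383 + 2600.4·14.2
T = 79969 / 2712.8 = 29.5 °C

T_f ≈ 29.5 °C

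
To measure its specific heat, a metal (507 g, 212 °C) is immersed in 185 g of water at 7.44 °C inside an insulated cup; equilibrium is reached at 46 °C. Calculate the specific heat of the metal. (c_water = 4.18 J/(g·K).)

Heat lost by the metal = heat gained by the water:
507·c·(212 − 46) = 185·4.18·(46 − 7.44)
84162 c = 29818  ⇒  c ≈ 0.3543 J/(g·K)

c ≈ 0.354 J/(g·K)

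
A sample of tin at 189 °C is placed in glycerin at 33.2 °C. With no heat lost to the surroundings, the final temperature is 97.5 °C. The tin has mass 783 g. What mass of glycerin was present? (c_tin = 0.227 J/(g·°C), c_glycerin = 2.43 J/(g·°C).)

m ≈ 104 g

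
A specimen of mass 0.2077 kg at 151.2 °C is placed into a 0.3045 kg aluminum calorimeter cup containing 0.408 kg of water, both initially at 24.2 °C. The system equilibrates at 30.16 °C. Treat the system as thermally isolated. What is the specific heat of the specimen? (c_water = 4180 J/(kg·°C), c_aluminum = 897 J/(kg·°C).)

c ≈ 469 J/(kg·°C)

Setting the total heat transfer to zero:
0.2077×c×(30.16 − 151.2) + 0.408×4180×(30.16 − 24.2) + 0.3045×897×(30.16 − 24.2) = 0
-25.14 c = -11792
c = -11792/-25.14 ≈ 469.1 J/(kg·°C)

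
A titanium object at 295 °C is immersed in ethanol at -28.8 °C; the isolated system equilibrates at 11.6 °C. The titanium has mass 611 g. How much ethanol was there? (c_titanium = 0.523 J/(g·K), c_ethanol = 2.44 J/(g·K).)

m ≈ 919 g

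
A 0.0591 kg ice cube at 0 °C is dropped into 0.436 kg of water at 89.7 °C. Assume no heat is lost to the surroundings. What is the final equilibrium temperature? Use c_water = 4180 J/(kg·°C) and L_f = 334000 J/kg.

Heat gained plus heat lost sum to zero:
melt ice: 0.0591·334000 = 19739
  meltwater 0→T: 0.0591·4180·T = 247.04 T
  water cools: 0.436·4180·(T − 89.7) = 1822.5(T − 89.7)
2069.5 T = 163476 − 19739 = 143737
T ≈ 69.45 °C (positive, so assuming full melt was valid).

T_f ≈ 69.5 °C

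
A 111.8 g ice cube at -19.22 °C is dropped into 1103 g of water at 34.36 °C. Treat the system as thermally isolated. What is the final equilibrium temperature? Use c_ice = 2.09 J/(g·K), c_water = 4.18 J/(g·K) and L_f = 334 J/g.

Taking heat into each body as positive, Σ m c ΔT = 0:
ice -19.22→0 °C: 111.8×2.09×19.22 = 4491; melt ice: 111.8×334 = 37341; warm the meltwater: 467.32 T; water cools: 1103×4.18×(T − 34.36) = 4610.5(T − 34.36)
5077.9 T = 158418 − 41832 = 116586
T ≈ 22.96 °C. Since T > 0 °C, the all-ice-melts assumption holds.

T_f ≈ 23.0 °C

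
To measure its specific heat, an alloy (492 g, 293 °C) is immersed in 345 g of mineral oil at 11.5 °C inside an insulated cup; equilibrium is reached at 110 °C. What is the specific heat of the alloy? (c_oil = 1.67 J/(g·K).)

c ≈ 0.63 J/(g·K)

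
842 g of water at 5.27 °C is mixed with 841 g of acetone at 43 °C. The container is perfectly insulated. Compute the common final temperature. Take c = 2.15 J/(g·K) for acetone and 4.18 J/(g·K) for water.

Let T be the final temperature. ΣQ_i = 0:
841·2.15·(T − 43) + 842·4.18·(T − 5.27) = 0
5327.7 T = 96299
T = 96299/5327.7 ≈ 18.08 °C

T_f ≈ 18.1 °C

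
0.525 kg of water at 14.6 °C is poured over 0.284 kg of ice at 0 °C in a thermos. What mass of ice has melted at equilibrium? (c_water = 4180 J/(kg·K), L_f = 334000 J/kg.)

m_melted ≈ 0.0959 kg

Water can give up m c ΔT = 0.525×4180×14.6 = 32040 J before reaching 0 °C.
Melting all 0.284 kg of ice would need 0.284×334000 = 94856 J.
That's not enough to melt it all — equilibrium is at 0 °C with ice remaining.
m_melt = 32040 / L_f = 0.09593 kg.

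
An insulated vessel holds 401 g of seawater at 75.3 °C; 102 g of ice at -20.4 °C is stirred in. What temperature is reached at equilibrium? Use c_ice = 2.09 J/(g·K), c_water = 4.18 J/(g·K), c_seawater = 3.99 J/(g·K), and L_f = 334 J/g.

T_f ≈ 40.5 °C

Energy balance with sensible and latent terms:
warm ice to 0 °C: 102×2.09×(0 − (-20.4)) = 4348.9
  latent heat to melt: 102×334 = 34068
  meltwater 0→T: 102×4.18×T = 426.36 T
  seawater cools: 401×3.99×(T − 75.3) = 1600(T − 75.3)
2026.3 T = 120479 − 38417 = 82062
T ≈ 40.50 °C — above 0 °C, consistent with complete melting.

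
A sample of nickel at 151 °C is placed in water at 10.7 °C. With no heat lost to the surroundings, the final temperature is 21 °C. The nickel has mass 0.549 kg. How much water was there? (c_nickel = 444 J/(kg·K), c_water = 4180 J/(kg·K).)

m ≈ 0.736 kg

|Q_nickel| = |Q_water|:
0.549·444·(151 − 21) = m·4180·(21 − 10.7)
43054 m = 31688  ⇒  m ≈ 0.736 kg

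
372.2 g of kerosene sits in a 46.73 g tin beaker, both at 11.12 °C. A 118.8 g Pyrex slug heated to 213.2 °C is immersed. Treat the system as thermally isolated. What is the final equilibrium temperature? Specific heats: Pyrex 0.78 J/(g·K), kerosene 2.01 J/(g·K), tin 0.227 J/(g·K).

T_f ≈ 33.1 °C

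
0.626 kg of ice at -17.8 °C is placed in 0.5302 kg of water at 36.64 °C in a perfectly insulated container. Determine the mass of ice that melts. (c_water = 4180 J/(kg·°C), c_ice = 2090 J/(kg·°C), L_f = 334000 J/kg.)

m_melted ≈ 0.173 kg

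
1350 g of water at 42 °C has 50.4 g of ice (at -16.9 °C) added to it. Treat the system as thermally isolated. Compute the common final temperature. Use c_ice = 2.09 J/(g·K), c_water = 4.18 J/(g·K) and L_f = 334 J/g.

T_f ≈ 37.3 °C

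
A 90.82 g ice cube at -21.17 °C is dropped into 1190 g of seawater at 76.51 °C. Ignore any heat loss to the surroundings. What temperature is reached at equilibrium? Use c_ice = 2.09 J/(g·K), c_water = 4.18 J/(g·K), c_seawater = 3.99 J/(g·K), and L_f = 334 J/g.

T_f ≈ 64.1 °C

Conservation of energy gives ΣQ = 0:
warm ice to 0 °C: 90.82×2.09×(0 − (-21.17)) = 4018.4; latent heat to melt: 90.82×334 = 30334; meltwater 0→T: 90.82×4.18×T = 379.63 T; seawater cools: 1190×3.99×(T − 76.51) = 4748.1(T − 76.51)
5127.7 T = 363277 − 34352 = 328925
T ≈ 64.15 °C (positive, so assuming full melt was valid).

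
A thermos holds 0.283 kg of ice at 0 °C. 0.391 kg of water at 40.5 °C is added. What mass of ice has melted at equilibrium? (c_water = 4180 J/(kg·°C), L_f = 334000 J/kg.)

m_melted ≈ 0.198 kg

Water can give up m c ΔT = 0.391×4180×40.5 = 66192 J before reaching 0 °C.
To melt every bit of ice: 0.283×334000 = 94522 J.
Since 66192 < 94522 J, not all the ice melts; equilibrium is at 0 °C.
m_melt = 66192 / L_f = 0.1982 kg.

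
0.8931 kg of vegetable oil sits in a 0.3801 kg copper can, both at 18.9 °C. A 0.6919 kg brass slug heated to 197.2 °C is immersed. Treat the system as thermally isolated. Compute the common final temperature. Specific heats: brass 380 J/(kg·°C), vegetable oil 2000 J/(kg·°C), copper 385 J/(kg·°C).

T_f ≈ 40.3 °C

With ΣQ=0 the equilibrium temperature is the m·c-weighted mean:
T_f = (262.92·197.2 + 1786.2·18.9 + 146.34·18.9) / (262.92 + 1786.2 + 146.34)
    = 88373 / 2195.5 ≈ 40.25 °C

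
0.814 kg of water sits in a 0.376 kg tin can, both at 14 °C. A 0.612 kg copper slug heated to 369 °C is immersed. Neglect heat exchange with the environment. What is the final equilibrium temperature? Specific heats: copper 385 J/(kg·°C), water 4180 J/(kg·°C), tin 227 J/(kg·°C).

T_f ≈ 36.5 °C

T_f = Σ m_i c_i T_i / Σ m_i c_i:
T_f = (235.62×369 + 3402.5×14 + 85.35×14) / (235.62 + 3402.5 + 85.35)
    = 135774 / 3723.5 ≈ 36.46 °C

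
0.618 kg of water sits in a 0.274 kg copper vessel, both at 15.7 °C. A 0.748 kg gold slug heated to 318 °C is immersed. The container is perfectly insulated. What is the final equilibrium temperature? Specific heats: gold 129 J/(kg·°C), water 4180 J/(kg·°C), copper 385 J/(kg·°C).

T_f ≈ 26.2 °C

Setting the total heat transfer to zero:
0.748×129×(T − 318) + 0.618×4180×(T − 15.7) + 0.274×385×(T − 15.7) = 0
96.49(T − 318) + 2583.2(T − 15.7) + 105.49(T − 15.7) = 0
(96.49 + 2583.2 + 105.49) T = 96.49×318 + 2583.2×15.7 + 105.49×15.7
T ≈ 26.17 °C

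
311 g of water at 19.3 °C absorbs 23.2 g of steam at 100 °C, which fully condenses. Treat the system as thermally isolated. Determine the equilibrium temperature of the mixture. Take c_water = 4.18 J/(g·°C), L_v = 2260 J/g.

Net heat exchanged in the isolated system is zero:
steam→water at 100 °C releases m L_v = 23.2×2260 = 52432; condensed water 100 °C→T: 96.98(T − 100); water warms: 311×4.18×(T − 19.3) = 1300(T − 19.3)
1397 T = 52432 + 9697.6 + 25090 = 87219
T ≈ 62.44 °C — below 100 °C, confirming all the steam condensed.

T_f ≈ 62.4 °C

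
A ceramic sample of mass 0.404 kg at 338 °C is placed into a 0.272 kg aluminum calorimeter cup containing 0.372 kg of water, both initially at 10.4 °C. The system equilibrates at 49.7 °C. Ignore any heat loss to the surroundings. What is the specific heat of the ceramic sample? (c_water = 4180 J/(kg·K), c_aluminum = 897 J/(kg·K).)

Setting the total heat transfer to zero:
0.404×c×(49.7 − 338) + 0.372×4180×(49.7 − 10.4) + 0.272×897×(49.7 − 10.4) = 0
-116.47 c = -70698
c = -70698/-116.47 ≈ 607 J/(kg·K)

c ≈ 607 J/(kg·K)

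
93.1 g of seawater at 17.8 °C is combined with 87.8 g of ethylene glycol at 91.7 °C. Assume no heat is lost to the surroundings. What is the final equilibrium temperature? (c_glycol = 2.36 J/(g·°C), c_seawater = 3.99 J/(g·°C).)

T_f ≈ 44.3 °C

Heat gained plus heat lost sum to zero:
87.8×2.36×(T − 91.7) + 93.1×3.99×(T − 17.8) = 0
578.68 T = 25613
T = 25613/578.68 ≈ 44.26 °C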